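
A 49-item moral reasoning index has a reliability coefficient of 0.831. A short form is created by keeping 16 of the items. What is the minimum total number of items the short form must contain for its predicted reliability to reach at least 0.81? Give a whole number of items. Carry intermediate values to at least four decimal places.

43

Short-form reliability: n = 16/49 = 0.3265; r_16 = n·r/(1+(n−1)r) ≈ 0.6162
Then solve for n' with r_old = 0.6162, r_target = 0.81: n' = 0.81(1 − 0.6162)/[0.6162(1 − 0.81)] = 2.6553
Total items = 2.6553 × 16 = 42.48, rounded up to 43.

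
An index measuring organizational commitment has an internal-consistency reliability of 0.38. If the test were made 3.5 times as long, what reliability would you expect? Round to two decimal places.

0.68

r_new = 3.5·0.38 / [1 + (3.5 − 1)·0.38]
r_new = 1.3300 / 1.9500 ≈ 0.6821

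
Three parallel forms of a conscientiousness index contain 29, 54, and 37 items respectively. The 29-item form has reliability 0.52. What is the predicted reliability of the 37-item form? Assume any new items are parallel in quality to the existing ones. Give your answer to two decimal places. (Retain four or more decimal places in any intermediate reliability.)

0.58

Only the ratio of lengths matters: n = 37/29 = 1.2759
r_{37} = n·r / (1 + (n − 1)·r) = 0.6635 / 1.1435 ≈ 0.5802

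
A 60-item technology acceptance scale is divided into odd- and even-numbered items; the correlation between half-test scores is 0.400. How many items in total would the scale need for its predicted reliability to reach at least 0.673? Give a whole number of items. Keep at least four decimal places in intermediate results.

93

Corrected full-test reliability: r_full = 2 × 0.400 / (1 + 0.400) ≈ 0.5714
n = r_tgt(1 − r_full) / [r_full(1 − r_tgt)] = 0.673 × 0.4286 / (0.5714 × 0.327) ≈ 1.5438
Required items = 1.5438 × 60 = 92.63, so 93 items.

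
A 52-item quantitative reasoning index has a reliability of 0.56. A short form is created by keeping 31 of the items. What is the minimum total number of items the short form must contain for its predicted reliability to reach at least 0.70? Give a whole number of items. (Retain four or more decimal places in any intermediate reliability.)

Short-form reliability: n = 31/52 = 0.5962; r_31 = n·r/(1+(n−1)r) ≈ 0.4314
Length factor from the short form to reach 0.70: n' = 0.70(1 − 0.4314) / [0.4314(1 − 0.70)] ≈ 3.0754
Items = 3.0754 × 31 ≈ 95.34 → 96

96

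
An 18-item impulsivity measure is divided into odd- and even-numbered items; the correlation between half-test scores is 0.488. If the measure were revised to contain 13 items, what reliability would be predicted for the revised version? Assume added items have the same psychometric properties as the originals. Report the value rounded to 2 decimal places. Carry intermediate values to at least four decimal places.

Spearman-Brown correction (n = 2): r_full = 2·0.488/(1 + 0.488) = 0.6559
Length factor from 18 to 13 items: n = 13/18 = 0.7222
r_new = n·r_full / (1 + (n − 1)·r_full) = 0.4737 / 0.8178 ≈ 0.5792

0.58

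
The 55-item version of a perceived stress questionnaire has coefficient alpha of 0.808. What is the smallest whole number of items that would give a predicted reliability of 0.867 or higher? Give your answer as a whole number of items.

86

n = 0.867(1 − 0.808) / [0.808(1 − 0.867)]
  = 0.166464 / 0.107464 = 1.5490
1.5490 × 55 = 85.19 → 86 items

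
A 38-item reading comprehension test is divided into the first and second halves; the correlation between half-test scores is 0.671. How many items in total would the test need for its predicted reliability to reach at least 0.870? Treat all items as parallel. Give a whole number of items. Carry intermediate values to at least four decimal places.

63

Corrected full-test reliability: r_full = 2 × 0.671 / (1 + 0.671) ≈ 0.8031
n = r_tgt(1 − r_full) / [r_full(1 − r_tgt)] = 0.870 × 0.1969 / (0.8031 × 0.130) ≈ 1.6408
Items = 1.6408 × 38 ≈ 62.35 → 63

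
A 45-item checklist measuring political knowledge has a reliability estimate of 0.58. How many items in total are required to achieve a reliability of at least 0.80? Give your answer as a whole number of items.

131

Spearman-Brown solved for the length factor n:
n = r*(1 − r) / [ r (1 − r*) ]
n = 0.80 × (1 − 0.58) / [ 0.58 × (1 − 0.80) ]
n = 0.3360 / 0.1160 ≈ 2.8966
2.8966 × 45 = 130.35 → 131 items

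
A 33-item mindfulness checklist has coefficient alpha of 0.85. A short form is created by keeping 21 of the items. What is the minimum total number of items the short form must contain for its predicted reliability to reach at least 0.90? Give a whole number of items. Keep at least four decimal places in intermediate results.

Short-form reliability: n = 21/33 = 0.6364; r_21 = n·r/(1+(n−1)r) ≈ 0.7829
Then solve for n' with r_old = 0.7829, r_target = 0.90: n' = 0.90(1 − 0.7829)/[0.7829(1 − 0.90)] = 2.4957
Total items = 2.4957 × 21 = 52.41, rounded up to 53.

53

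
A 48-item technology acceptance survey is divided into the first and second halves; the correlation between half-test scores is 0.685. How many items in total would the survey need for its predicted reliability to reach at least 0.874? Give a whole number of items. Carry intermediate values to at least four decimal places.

r_full = 2(0.685)/(1 + 0.685) = 0.8131
n = r_tgt(1 − r_full) / [r_full(1 − r_tgt)] = 0.874 × 0.1869 / (0.8131 × 0.126) ≈ 1.5944
Items = 1.5944 × 48 ≈ 76.53 → 77

77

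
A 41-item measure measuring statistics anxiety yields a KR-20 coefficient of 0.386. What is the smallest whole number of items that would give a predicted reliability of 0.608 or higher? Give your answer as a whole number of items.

Rearranging the Spearman-Brown formula for n,
n = r_target (1 − r_old) / [ r_old (1 − r_target) ]
n = 0.608 × (1 − 0.386) / [ 0.386 × (1 − 0.608) ]
  = 0.373312 / 0.151312 = 2.4672
So the test needs 2.4672 × 41 ≈ 101.16 items; rounding up, 102.

102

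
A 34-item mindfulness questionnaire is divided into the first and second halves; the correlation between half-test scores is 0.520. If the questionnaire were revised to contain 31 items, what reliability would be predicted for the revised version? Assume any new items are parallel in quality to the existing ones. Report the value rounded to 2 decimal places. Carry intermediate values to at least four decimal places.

Spearman-Brown correction (n = 2): r_full = 2·0.520/(1 + 0.520) = 0.6842
Length factor from 34 to 31 items: n = 31/34 = 0.9118
r_new = n·r_full / (1 + (n − 1)·r_full) = 0.6239 / 0.9397 ≈ 0.6639

0.66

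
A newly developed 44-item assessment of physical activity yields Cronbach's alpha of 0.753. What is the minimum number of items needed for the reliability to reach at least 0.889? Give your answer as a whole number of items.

116

Spearman-Brown solved for the length factor n:
n = r*(1 − r) / [ r (1 − r*) ]
n = 0.889(1 − 0.753) / [0.753(1 − 0.889)]
n = 0.219583 / 0.083583 ≈ 2.6271
Items needed = n × 44 = 2.6271 × 44 ≈ 115.59 → round up to 116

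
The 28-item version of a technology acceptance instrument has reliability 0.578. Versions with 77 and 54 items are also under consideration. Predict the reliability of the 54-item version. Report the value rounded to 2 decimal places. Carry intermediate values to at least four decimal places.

0.73

Only the ratio of lengths matters: n = 54/28 = 1.9286
r_{54} = n·r / (1 + (n − 1)·r) = 1.1147 / 1.5367 ≈ 0.7254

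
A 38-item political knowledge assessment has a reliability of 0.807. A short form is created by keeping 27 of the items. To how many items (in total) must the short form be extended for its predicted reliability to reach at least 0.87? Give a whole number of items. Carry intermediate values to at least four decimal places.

Short-form reliability: n = 27/38 = 0.7105; r_27 = n·r/(1+(n−1)r) ≈ 0.7482
Then solve for n' with r_old = 0.7482, r_target = 0.87: n' = 0.87(1 − 0.7482)/[0.7482(1 − 0.87)] = 2.2522
Total items = 2.2522 × 27 = 60.81, rounded up to 61.

61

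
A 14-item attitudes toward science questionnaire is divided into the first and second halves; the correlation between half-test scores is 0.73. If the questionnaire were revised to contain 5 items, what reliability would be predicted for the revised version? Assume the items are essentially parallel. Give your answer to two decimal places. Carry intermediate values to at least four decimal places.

0.66

Spearman-Brown correction (n = 2): r_full = 2·0.73/(1 + 0.73) = 0.8439
Then adjust to 5 items: n = 5/14 = 0.3571
r_new = n·r_full / (1 + (n − 1)·r_full) = 0.3014 / 0.4575 ≈ 0.6588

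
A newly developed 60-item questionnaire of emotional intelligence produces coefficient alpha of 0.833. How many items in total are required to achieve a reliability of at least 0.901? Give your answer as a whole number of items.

110

n = 0.901(1 − 0.833) / [0.833(1 − 0.901)]
  = 0.150467 / 0.082467 = 1.8246
So the test needs 1.8246 × 60 ≈ 109.48 items; rounding up, 110.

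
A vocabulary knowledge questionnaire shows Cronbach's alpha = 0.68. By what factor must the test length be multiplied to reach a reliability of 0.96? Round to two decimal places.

Spearman-Brown solved for the length factor n:
n = r_target (1 − r_old) / [ r_old (1 − r_target) ]
n = [0.96 × 0.32] / [0.68 × 0.04]
n = 0.3072 / 0.0272 ≈ 11.2941

11.29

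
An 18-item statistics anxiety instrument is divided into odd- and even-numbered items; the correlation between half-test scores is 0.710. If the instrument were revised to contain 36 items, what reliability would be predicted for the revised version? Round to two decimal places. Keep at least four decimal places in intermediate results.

0.91

Full-test reliability from the split-half r: r_full = 2(0.710)/(1 + 0.710) = 0.8304
Then adjust to 36 items: n = 36/18 = 2.0000
r_new = n·r_full / (1 + (n − 1)·r_full) = 1.6608 / 1.8304 ≈ 0.9073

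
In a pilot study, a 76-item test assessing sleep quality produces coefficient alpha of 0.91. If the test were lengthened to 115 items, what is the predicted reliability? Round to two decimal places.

Length ratio n = 115/76 = 1.5132
r_new = 1.5132·0.91 / [1 + (1.5132 − 1)·0.91]
     = 1.3770 / 1.4670 = 0.9387

0.94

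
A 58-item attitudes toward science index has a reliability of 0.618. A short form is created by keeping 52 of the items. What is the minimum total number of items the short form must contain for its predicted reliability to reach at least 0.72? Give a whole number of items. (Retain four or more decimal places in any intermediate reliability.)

93

Short-form reliability: n = 52/58 = 0.8966; r_52 = n·r/(1+(n−1)r) ≈ 0.5919
Then solve for n' with r_old = 0.5919, r_target = 0.72: n' = 0.72(1 − 0.5919)/[0.5919(1 − 0.72)] = 1.7729
Items = 1.7729 × 52 ≈ 92.19 → 93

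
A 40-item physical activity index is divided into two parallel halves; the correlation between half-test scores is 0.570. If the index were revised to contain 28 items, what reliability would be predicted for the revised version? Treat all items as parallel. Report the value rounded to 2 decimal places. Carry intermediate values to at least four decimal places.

0.65

Full-test reliability from the split-half r: r_full = 2(0.570)/(1 + 0.570) = 0.7261
Then adjust to 28 items: n = 28/40 = 0.7000
r_new = n·r_full / (1 + (n − 1)·r_full) = 0.5083 / 0.7822 ≈ 0.6498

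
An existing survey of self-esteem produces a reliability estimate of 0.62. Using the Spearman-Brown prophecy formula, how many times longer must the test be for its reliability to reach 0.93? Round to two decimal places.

Invert Spearman-Brown to solve for n:
n = r_target (1 − r_old) / [ r_old (1 − r_target) ]
n = 0.93(1 − 0.62) / [0.62(1 − 0.93)]
n = 0.3534 / 0.0434 ≈ 8.1429

8.14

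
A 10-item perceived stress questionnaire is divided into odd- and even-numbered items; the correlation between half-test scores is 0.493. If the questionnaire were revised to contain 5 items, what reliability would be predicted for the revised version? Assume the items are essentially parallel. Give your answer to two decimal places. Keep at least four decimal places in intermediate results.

Full-test reliability from the split-half r: r_full = 2(0.493)/(1 + 0.493) = 0.6604
Then adjust to 5 items: n = 5/10 = 0.5000
r_new = n·r_full / (1 + (n − 1)·r_full) = 0.3302 / 0.6698 ≈ 0.4930

0.49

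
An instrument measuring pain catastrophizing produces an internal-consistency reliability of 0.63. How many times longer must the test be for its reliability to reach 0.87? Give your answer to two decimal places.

Rearranging the Spearman-Brown formula for n,
n = r_target (1 − r_old) / [ r_old (1 − r_target) ]
n = 0.87(1 − 0.63) / [0.63(1 − 0.87)]
  = 0.3219 / 0.0819 = 3.9304

3.93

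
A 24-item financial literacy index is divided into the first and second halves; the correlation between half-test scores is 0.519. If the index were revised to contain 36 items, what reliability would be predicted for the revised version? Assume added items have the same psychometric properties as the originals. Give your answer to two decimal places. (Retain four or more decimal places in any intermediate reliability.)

First correct the split-half correlation to full-test reliability: r_full = 2 × 0.519 / (1 + 0.519) ≈ 0.6833
Length factor from 24 to 36 items: n = 36/24 = 1.5000
r_new = n·r_full / (1 + (n − 1)·r_full) = 1.0250 / 1.3417 ≈ 0.7640

0.76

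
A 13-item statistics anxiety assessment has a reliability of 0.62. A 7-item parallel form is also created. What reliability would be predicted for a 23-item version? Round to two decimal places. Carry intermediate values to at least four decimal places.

The 7-item form is not needed; work directly from the 13-item form with n = 23/13 = 1.7692.
r_{23} = n·r / (1 + (n − 1)·r) = 1.0969 / 1.4769 ≈ 0.7427

0.74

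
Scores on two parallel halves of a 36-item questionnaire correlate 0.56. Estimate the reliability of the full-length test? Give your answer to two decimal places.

0.72

Apply the Spearman-Brown correction with n = 2:
r_full = 2(0.56) / (1 + 0.56)
       = 1.1200 / 1.5600 = 0.7179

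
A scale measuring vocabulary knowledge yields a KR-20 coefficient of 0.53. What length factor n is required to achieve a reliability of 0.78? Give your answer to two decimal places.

3.14

n = 0.78(1 − 0.53) / [0.53(1 − 0.78)]
n = 0.3666 / 0.1166 ≈ 3.1441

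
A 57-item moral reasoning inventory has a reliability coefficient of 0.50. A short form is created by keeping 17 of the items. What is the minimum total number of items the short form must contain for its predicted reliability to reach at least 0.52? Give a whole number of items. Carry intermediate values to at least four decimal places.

62

First, r for the 17-item form: n = 17/57 = 0.2982, so r_17 = 0.2982·0.50/(1 + (0.2982 − 1)·0.50) = 0.2297
Length factor from the short form to reach 0.52: n' = 0.52(1 − 0.2297) / [0.2297(1 − 0.52)] ≈ 3.6330
Items = 3.6330 × 17 ≈ 61.76 → 62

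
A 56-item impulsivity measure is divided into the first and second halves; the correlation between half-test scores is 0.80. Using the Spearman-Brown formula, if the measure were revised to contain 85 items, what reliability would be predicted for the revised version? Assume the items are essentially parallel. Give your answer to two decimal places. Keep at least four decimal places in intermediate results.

First correct the split-half correlation to full-test reliability: r_full = 2 × 0.80 / (1 + 0.80) ≈ 0.8889
Then adjust to 85 items: n = 85/56 = 1.5179
r_new = n·r_full / (1 + (n − 1)·r_full) = 1.3493 / 1.4604 ≈ 0.9239

0.92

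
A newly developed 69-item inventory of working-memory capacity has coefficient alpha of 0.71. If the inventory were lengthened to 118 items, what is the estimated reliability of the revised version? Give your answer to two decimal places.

0.81

n = 118/69 = 1.7101
Apply the Spearman-Brown prophecy formula, r' = nr / [1 + (n − 1)r]:
r_new = 1.7101·0.71 / [1 + (1.7101 − 1)·0.71]
r_new = 1.2142 / 1.5042 ≈ 0.8072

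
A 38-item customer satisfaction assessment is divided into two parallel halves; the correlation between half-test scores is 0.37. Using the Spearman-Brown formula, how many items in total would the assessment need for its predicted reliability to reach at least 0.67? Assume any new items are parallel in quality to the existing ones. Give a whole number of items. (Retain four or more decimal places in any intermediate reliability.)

r_full = 2(0.37)/(1 + 0.37) = 0.5401
n = r_tgt(1 − r_full) / [r_full(1 − r_tgt)] = 0.67 × 0.4599 / (0.5401 × 0.33) ≈ 1.7288
Required items = 1.7288 × 38 = 65.69, so 66 items.

66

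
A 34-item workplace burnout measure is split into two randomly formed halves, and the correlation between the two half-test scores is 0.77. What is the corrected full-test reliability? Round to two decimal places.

Apply the Spearman-Brown correction with n = 2:
r_full = 2(0.77) / (1 + 0.77)
r_full = 1.5400 / 1.7700 ≈ 0.8701

0.87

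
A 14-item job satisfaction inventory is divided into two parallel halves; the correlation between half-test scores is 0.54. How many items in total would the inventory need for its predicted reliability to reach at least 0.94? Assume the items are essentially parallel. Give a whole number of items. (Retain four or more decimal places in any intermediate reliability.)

r_full = 2(0.54)/(1 + 0.54) = 0.7013
n = r_tgt(1 − r_full) / [r_full(1 − r_tgt)] = 0.94 × 0.2987 / (0.7013 × 0.06) ≈ 6.6728
Required items = 6.6728 × 14 = 93.42, so 94 items.

94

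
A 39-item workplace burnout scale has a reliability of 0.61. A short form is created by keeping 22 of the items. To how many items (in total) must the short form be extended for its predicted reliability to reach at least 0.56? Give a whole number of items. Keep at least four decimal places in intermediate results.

32

First, r for the 22-item form: n = 22/39 = 0.5641, so r_22 = 0.5641·0.61/(1 + (0.5641 − 1)·0.61) = 0.4687
Then solve for n' with r_old = 0.4687, r_target = 0.56: n' = 0.56(1 − 0.4687)/[0.4687(1 − 0.56)] = 1.4427
Total items = 1.4427 × 22 = 31.74, rounded up to 32.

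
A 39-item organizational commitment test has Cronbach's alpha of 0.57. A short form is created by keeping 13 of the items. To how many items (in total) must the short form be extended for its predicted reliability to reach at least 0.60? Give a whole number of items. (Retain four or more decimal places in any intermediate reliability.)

First, r for the 13-item form: n = 13/39 = 0.3333, so r_13 = 0.3333·0.57/(1 + (0.3333 − 1)·0.57) = 0.3064
Then solve for n' with r_old = 0.3064, r_target = 0.60: n' = 0.60(1 − 0.3064)/[0.3064(1 − 0.60)] = 3.3956
Items = 3.3956 × 13 ≈ 44.14 → 45

45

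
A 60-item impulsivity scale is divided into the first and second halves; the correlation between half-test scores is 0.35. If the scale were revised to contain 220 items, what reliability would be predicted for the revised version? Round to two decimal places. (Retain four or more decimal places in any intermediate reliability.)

Spearman-Brown correction (n = 2): r_full = 2·0.35/(1 + 0.35) = 0.5185
Then adjust to 220 items: n = 220/60 = 3.6667
r_new = n·r_full / (1 + (n − 1)·r_full) = 1.9012 / 2.3827 ≈ 0.7979

0.80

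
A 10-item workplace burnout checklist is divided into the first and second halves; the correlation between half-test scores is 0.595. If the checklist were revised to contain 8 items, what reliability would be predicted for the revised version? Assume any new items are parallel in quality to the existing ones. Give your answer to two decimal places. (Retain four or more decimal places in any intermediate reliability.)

0.70

Full-test reliability from the split-half r: r_full = 2(0.595)/(1 + 0.595) = 0.7461
Then adjust to 8 items: n = 8/10 = 0.8000
r_new = n·r_full / (1 + (n − 1)·r_full) = 0.5969 / 0.8508 ≈ 0.7016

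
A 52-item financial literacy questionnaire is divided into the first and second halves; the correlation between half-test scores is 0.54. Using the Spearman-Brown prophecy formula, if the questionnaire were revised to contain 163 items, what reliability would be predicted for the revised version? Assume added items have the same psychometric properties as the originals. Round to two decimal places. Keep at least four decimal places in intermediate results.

0.88

First correct the split-half correlation to full-test reliability: r_full = 2 × 0.54 / (1 + 0.54) ≈ 0.7013
Then adjust to 163 items: n = 163/52 = 3.1346
r_new = n·r_full / (1 + (n − 1)·r_full) = 2.1983 / 2.4970 ≈ 0.8804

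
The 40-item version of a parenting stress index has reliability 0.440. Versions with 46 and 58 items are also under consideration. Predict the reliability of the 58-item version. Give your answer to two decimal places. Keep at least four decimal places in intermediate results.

Only the ratio of lengths matters: n = 58/40 = 1.4500
r_{58} = n·r / (1 + (n − 1)·r) = 0.6380 / 1.1980 ≈ 0.5326

0.53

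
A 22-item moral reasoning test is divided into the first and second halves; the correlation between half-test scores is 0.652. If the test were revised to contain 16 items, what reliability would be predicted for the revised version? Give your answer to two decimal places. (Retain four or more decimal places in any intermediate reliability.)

Spearman-Brown correction (n = 2): r_full = 2·0.652/(1 + 0.652) = 0.7893
Length factor from 22 to 16 items: n = 16/22 = 0.7273
r_new = n·r_full / (1 + (n − 1)·r_full) = 0.5741 / 0.7848 ≈ 0.7315

0.73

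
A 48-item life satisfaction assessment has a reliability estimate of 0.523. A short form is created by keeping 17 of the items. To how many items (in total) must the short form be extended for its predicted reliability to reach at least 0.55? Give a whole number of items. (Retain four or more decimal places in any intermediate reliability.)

54

First, r for the 17-item form: n = 17/48 = 0.3542, so r_17 = 0.3542·0.523/(1 + (0.3542 − 1)·0.523) = 0.2797
Then solve for n' with r_old = 0.2797, r_target = 0.55: n' = 0.55(1 − 0.2797)/[0.2797(1 − 0.55)] = 3.1475
Items = 3.1475 × 17 ≈ 53.51 → 54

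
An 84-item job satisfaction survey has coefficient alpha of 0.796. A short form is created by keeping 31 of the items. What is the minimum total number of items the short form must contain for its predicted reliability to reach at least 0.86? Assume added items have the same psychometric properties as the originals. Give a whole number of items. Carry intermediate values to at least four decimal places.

Short-form reliability: n = 31/84 = 0.3690; r_31 = n·r/(1+(n−1)r) ≈ 0.5901
Then solve for n' with r_old = 0.5901, r_target = 0.86: n' = 0.86(1 − 0.5901)/[0.5901(1 − 0.86)] = 4.2670
Total items = 4.2670 × 31 = 132.28, rounded up to 133.

133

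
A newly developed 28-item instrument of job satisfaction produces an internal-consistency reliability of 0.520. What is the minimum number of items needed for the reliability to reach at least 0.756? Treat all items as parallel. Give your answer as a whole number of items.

81

Invert Spearman-Brown to solve for n:
n = r_target (1 − r_old) / [ r_old (1 − r_target) ]
n = 0.756 × (1 − 0.520) / [ 0.520 × (1 − 0.756) ]
  = 0.362880 / 0.126880 = 2.8600
Items needed = n × 28 = 2.8600 × 28 ≈ 80.08 → round up to 81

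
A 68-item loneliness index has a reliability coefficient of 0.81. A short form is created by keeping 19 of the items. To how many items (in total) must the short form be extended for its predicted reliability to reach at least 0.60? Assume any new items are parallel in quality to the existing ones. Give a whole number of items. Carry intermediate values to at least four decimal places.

Short-form reliability: n = 19/68 = 0.2794; r_19 = n·r/(1+(n−1)r) ≈ 0.5436
Length factor from the short form to reach 0.60: n' = 0.60(1 − 0.5436) / [0.5436(1 − 0.60)] ≈ 1.2594
Items = 1.2594 × 19 ≈ 23.93 → 24

24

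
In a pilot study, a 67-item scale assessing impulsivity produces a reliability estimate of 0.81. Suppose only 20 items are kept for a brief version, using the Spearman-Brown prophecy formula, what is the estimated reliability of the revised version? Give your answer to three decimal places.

0.560

n = 20/67 = 0.2985
r_new = 0.2985·0.81 / [1 + (0.2985 − 1)·0.81]
     = 0.2418 / 0.4318 = 0.5600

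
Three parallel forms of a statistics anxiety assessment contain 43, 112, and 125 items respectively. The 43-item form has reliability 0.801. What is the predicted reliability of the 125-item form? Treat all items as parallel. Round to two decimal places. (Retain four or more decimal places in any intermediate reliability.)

Only the ratio of lengths matters: n = 125/43 = 2.9070
r_{125} = n·r / (1 + (n − 1)·r) = 2.3285 / 2.5275 ≈ 0.9213

0.92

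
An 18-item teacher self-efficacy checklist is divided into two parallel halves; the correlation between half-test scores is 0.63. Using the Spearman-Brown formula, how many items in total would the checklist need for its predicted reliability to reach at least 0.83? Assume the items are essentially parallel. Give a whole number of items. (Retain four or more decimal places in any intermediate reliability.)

r_full = 2(0.63)/(1 + 0.63) = 0.7730
Solve Spearman-Brown for n: n = 0.83(1 − 0.7730) / [0.7730(1 − 0.83)] = 1.4338
Items = 1.4338 × 18 ≈ 25.81 → 26

26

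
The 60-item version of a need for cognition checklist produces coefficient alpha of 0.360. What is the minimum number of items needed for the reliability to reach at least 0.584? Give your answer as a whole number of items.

150

n = 0.584 × (1 − 0.360) / [ 0.360 × (1 − 0.584) ]
  = 0.373760 / 0.149760 = 2.4957
So the test needs 2.4957 × 60 ≈ 149.74 items; rounding up, 150.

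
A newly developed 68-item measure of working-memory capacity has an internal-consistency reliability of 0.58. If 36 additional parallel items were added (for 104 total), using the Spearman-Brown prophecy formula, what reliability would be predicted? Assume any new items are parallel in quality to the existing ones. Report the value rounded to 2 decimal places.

0.68

Length ratio n = 104/68 = 1.5294
Apply the Spearman-Brown prophecy formula, r' = nr / [1 + (n − 1)r]:
r_new = (1.5294 × 0.58) / (1 + (1.5294 − 1) × 0.58)
     = 0.8871 / 1.3071 = 0.6787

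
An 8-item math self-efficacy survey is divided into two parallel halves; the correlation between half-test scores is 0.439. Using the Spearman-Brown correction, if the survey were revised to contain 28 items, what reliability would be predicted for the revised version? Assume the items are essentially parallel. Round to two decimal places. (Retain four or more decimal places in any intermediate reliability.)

0.85

Spearman-Brown correction (n = 2): r_full = 2·0.439/(1 + 0.439) = 0.6101
Then adjust to 28 items: n = 28/8 = 3.5000
r_new = n·r_full / (1 + (n − 1)·r_full) = 2.1353 / 2.5252 ≈ 0.8456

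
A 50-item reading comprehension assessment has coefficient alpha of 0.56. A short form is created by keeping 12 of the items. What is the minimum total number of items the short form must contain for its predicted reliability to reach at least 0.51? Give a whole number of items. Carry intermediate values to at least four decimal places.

41

Short-form reliability: n = 12/50 = 0.2400; r_12 = n·r/(1+(n−1)r) ≈ 0.2340
Length factor from the short form to reach 0.51: n' = 0.51(1 − 0.2340) / [0.2340(1 − 0.51)] ≈ 3.4071
Items = 3.4071 × 12 ≈ 40.89 → 41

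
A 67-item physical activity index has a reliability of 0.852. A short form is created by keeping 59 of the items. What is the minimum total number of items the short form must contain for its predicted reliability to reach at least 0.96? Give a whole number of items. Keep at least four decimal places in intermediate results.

First, r for the 59-item form: n = 59/67 = 0.8806, so r_59 = 0.8806·0.852/(1 + (0.8806 − 1)·0.852) = 0.8352
Then solve for n' with r_old = 0.8352, r_target = 0.96: n' = 0.96(1 − 0.8352)/[0.8352(1 − 0.96)] = 4.7356
Items = 4.7356 × 59 ≈ 279.40 → 280

280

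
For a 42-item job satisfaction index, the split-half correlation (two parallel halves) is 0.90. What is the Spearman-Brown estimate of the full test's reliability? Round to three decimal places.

0.947

Each half is half the length of the full test, so the full test is n = 2 times a half.
r_full = 2(0.90) / (1 + 0.90)
r_full = 1.8000 / 1.9000 ≈ 0.9474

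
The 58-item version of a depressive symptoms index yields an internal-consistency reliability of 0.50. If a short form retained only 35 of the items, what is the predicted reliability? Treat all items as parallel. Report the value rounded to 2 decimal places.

The new length is 35/58 = 0.6034 times the old.
Spearman-Brown: r_new = n·r / (1 + (n − 1)·r)
r_new = 0.6034·0.50 / [1 + (0.6034 − 1)·0.50]
     = 0.3017 / 0.8017 = 0.3763

0.38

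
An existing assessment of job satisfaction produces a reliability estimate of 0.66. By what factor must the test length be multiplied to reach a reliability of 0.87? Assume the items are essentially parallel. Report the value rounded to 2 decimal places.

Rearranging the Spearman-Brown formula for n,
n = r_target (1 − r_old) / [ r_old (1 − r_target) ]
n = 0.87 × (1 − 0.66) / [ 0.66 × (1 − 0.87) ]
n = 0.2958 / 0.0858 ≈ 3.4476

3.45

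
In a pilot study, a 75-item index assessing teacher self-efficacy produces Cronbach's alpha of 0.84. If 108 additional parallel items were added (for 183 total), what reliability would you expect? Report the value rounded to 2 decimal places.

The new length is 183/75 = 2.44 times the old.
r_new = (2.44 × 0.84) / (1 + (2.44 − 1) × 0.84)
r_new = 2.0496 / 2.2096 ≈ 0.9276

0.93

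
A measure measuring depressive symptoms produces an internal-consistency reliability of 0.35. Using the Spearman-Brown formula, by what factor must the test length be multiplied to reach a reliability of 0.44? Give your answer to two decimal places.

1.46

n = 0.44(1 − 0.35) / [0.35(1 − 0.44)]
  = 0.2860 / 0.1960 = 1.4592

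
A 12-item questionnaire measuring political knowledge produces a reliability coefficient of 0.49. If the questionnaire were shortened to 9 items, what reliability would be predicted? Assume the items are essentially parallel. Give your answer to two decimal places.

The new length is 9/12 = 0.75 times the old.
By Spearman-Brown, r_new = n r / (1 + (n − 1) r).
r_new = (0.75 × 0.49) / (1 + (0.75 − 1) × 0.49)
     = 0.3675 / 0.8775 = 0.4188

0.42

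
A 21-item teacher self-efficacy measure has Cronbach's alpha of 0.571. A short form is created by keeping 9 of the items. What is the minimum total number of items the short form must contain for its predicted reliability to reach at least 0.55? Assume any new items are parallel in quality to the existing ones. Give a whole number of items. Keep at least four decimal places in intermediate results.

20

First, r for the 9-item form: n = 9/21 = 0.4286, so r_9 = 0.4286·0.571/(1 + (0.4286 − 1)·0.571) = 0.3632
Length factor from the short form to reach 0.55: n' = 0.55(1 − 0.3632) / [0.3632(1 − 0.55)] ≈ 2.1429
Total items = 2.1429 × 9 = 19.29, rounded up to 20.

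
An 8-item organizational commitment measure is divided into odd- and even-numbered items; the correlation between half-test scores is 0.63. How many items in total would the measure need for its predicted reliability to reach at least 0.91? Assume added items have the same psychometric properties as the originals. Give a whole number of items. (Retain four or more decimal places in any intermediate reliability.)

24

r_full = 2(0.63)/(1 + 0.63) = 0.7730
n = r_tgt(1 − r_full) / [r_full(1 − r_tgt)] = 0.91 × 0.2270 / (0.7730 × 0.09) ≈ 2.9692
Items = 2.9692 × 8 ≈ 23.75 → 24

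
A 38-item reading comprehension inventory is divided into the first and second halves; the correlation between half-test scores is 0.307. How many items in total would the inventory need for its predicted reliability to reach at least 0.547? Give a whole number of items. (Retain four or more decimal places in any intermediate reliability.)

52

Corrected full-test reliability: r_full = 2 × 0.307 / (1 + 0.307) ≈ 0.4698
Solve Spearman-Brown for n: n = 0.547(1 − 0.4698) / [0.4698(1 − 0.547)] = 1.3627
Items = 1.3627 × 38 ≈ 51.78 → 52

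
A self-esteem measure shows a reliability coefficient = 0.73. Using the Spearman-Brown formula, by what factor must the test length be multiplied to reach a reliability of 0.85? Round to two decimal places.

n = 0.85 × (1 − 0.73) / [ 0.73 × (1 − 0.85) ]
n = 0.2295 / 0.1095 ≈ 2.0959

2.10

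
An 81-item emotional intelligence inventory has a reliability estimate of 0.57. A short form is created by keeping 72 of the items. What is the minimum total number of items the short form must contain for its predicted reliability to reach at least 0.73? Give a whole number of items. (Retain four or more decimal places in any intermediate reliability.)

First, r for the 72-item form: n = 72/81 = 0.8889, so r_72 = 0.8889·0.57/(1 + (0.8889 − 1)·0.57) = 0.5409
Then solve for n' with r_old = 0.5409, r_target = 0.73: n' = 0.73(1 − 0.5409)/[0.5409(1 − 0.73)] = 2.2948
Items = 2.2948 × 72 ≈ 165.23 → 166

166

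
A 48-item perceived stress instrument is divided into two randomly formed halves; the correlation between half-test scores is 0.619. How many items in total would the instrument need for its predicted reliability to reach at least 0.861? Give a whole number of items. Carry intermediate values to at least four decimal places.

r_full = 2(0.619)/(1 + 0.619) = 0.7647
Solve Spearman-Brown for n: n = 0.861(1 − 0.7647) / [0.7647(1 − 0.861)] = 1.9060
Items = 1.9060 × 48 ≈ 91.49 → 92

92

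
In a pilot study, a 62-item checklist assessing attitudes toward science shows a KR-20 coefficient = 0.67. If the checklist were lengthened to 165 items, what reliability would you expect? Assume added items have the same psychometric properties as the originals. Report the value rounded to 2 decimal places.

The new length is 165/62 = 2.6613 times the old.
Apply the Spearman-Brown prophecy formula, r' = nr / [1 + (n − 1)r]:
r_new = (2.6613 × 0.67) / (1 + (2.6613 − 1) × 0.67)
     = 1.7831 / 2.1131 = 0.8438

0.84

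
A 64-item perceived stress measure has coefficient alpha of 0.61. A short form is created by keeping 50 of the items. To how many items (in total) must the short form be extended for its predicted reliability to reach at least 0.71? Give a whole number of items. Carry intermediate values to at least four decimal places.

101

First, r for the 50-item form: n = 50/64 = 0.7812, so r_50 = 0.7812·0.61/(1 + (0.7812 − 1)·0.61) = 0.5499
Then solve for n' with r_old = 0.5499, r_target = 0.71: n' = 0.71(1 − 0.5499)/[0.5499(1 − 0.71)] = 2.0039
Total items = 2.0039 × 50 = 100.19, rounded up to 101.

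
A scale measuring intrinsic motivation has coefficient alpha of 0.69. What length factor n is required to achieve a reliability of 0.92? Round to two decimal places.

Rearranging the Spearman-Brown formula for n,
n = r_target (1 − r_old) / [ r_old (1 − r_target) ]
n = [0.92 × 0.31] / [0.69 × 0.08]
  = 0.2852 / 0.0552 = 5.1667

5.17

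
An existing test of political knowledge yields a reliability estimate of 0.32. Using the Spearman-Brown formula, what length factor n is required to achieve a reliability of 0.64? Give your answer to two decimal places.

3.78

Invert Spearman-Brown to solve for n:
n = r_target (1 − r_old) / [ r_old (1 − r_target) ]
n = [0.64 × 0.68] / [0.32 × 0.36]
  = 0.4352 / 0.1152 = 3.7778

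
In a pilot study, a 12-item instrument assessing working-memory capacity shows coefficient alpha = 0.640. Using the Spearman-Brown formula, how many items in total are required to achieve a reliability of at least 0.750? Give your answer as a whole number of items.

Invert Spearman-Brown to solve for n:
n = r_target (1 − r_old) / [ r_old (1 − r_target) ]
n = 0.750(1 − 0.640) / [0.640(1 − 0.750)]
n = 0.270000 / 0.160000 ≈ 1.6875
So the test needs 1.6875 × 12 ≈ 20.25 items; rounding up, 21.

21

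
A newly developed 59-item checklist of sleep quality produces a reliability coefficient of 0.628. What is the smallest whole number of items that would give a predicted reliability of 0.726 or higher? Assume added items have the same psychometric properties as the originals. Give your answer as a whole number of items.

n = [0.726 × 0.372] / [0.628 × 0.274]
n = 0.270072 / 0.172072 ≈ 1.5695
So the test needs 1.5695 × 59 ≈ 92.60 items; rounding up, 93.

93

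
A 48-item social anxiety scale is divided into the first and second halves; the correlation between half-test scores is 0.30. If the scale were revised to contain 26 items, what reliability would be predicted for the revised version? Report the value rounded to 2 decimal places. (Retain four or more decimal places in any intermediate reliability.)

0.32

Full-test reliability from the split-half r: r_full = 2(0.30)/(1 + 0.30) = 0.4615
Then adjust to 26 items: n = 26/48 = 0.5417
r_new = n·r_full / (1 + (n − 1)·r_full) = 0.2500 / 0.7885 ≈ 0.3171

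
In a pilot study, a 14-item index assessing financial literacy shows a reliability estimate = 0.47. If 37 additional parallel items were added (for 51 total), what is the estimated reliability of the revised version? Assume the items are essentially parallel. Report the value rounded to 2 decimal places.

0.76

n = 51/14 = 3.6429
By Spearman-Brown, r_new = n r / (1 + (n − 1) r).
r_new = 3.6429·0.47 / [1 + (3.6429 − 1)·0.47]
     = 1.7122 / 2.2422 = 0.7636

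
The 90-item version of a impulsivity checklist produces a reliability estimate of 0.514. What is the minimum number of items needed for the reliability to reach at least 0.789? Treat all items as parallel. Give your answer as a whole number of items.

n = 0.789(1 − 0.514) / [0.514(1 − 0.789)]
n = 0.383454 / 0.108454 ≈ 3.5356
So the test needs 3.5356 × 90 ≈ 318.20 items; rounding up, 319.

319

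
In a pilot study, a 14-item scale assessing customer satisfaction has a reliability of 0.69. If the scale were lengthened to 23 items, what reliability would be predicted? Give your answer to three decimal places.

n = 23/14 = 1.6429
r_new = (1.6429 × 0.69) / (1 + (1.6429 − 1) × 0.69)
r_new = 1.1336 / 1.4436 ≈ 0.7853

0.785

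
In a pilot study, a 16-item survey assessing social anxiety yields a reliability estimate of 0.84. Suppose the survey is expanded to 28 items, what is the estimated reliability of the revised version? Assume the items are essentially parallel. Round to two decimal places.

Length ratio n = 28/16 = 1.75
Apply the Spearman-Brown prophecy formula, r' = nr / [1 + (n − 1)r]:
r_new = (1.75 × 0.84) / (1 + (1.75 − 1) × 0.84)
     = 1.4700 / 1.6300 = 0.9018

0.90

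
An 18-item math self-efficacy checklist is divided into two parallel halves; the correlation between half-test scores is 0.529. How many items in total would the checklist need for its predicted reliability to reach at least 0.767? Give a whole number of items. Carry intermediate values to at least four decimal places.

r_full = 2(0.529)/(1 + 0.529) = 0.6920
n = r_tgt(1 − r_full) / [r_full(1 − r_tgt)] = 0.767 × 0.3080 / (0.6920 × 0.233) ≈ 1.4652
Items = 1.4652 × 18 ≈ 26.37 → 27

27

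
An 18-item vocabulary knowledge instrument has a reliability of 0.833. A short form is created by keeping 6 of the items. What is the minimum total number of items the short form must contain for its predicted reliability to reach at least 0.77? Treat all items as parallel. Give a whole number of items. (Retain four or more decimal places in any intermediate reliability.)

First, r for the 6-item form: n = 6/18 = 0.3333, so r_6 = 0.3333·0.833/(1 + (0.3333 − 1)·0.833) = 0.6244
Then solve for n' with r_old = 0.6244, r_target = 0.77: n' = 0.77(1 − 0.6244)/[0.6244(1 − 0.77)] = 2.0138
Total items = 2.0138 × 6 = 12.08, rounded up to 13.

13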